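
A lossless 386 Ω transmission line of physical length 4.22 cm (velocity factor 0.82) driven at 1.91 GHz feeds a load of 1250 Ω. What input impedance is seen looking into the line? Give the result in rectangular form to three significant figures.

λ = v/f = 0.82·c / 1.91 GHz = 0.129 m
βl = 2π·l/λ = 2π × 0.328 = 118°
tan(βl) = tan(118°) = -1.88
Z_in = Z_0·(Z_L + jZ_0·tanβl)/(Z_0 + jZ_L·tanβl)
     = 386·(1250 − j727)/(386 − j2360)

Z_in ≈ 149 + j180 Ω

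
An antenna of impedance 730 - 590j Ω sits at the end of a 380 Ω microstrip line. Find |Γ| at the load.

|Γ| ≈ 0.546

Γ = (Z_L − Z_0)/(Z_L + Z_0) = (350 − j590)/(1110 − j590)
|Γ| = 686/1260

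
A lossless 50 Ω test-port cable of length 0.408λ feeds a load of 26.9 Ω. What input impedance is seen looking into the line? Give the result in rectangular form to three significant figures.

Z_in ≈ 34.1 − j20.6 Ω

βl = 2π × 0.408 = 147°
tan(βl) = tan(147°) = -0.652
Z_in = Z_0·(Z_L + jZ_0·tanβl)/(Z_0 + jZ_L·tanβl)
     = 50·(26.9 − j32.6)/(50 − j17.5)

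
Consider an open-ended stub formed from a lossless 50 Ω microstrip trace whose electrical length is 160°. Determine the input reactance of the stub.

tan(βl) = -0.364
For an open-ended stub, Z_in = −jZ_0·cot(βl) = −jZ_0/tan(βl)

X_in ≈ 137 Ω (inductive)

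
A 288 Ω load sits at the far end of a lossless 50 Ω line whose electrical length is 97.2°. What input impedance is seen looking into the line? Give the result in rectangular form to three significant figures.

tan(βl) = tan(97.2°) = -7.92
Z_in = Z_0·(Z_L + jZ_0·tanβl)/(Z_0 + jZ_L·tanβl)
     = 50·(288 − j396)/(50 − j2280)

Z_in ≈ 8.81 + j6.12 Ω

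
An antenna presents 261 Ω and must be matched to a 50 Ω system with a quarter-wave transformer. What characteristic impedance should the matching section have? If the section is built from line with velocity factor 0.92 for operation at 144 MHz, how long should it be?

Z_qwt ≈ 114 Ω; length ≈ 47.9 cm

Z_qwt = √(Z_0·R_L) = √(50 × 261) = √13050
λ = 0.92·c/f = 1.92 m, so l = λ/4 = 0.479 m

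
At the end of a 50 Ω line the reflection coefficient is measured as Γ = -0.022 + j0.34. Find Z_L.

Z_L ≈ 38.1 + j29.3 Ω

Z_L = Z_0·(1 + Γ)/(1 − Γ) = 50·(0.978 + j0.34)/(1.02 − j0.34)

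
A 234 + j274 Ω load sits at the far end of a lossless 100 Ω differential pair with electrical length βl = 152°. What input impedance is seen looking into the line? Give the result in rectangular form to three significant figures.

Z_in ≈ 39.6 + j110 Ω

tan(βl) = tan(152°) = -0.532
Z_in = Z_0·(Z_L + jZ_0·tanβl)/(Z_0 + jZ_L·tanβl)
     = 100·(234 + j221)/(246 − j124)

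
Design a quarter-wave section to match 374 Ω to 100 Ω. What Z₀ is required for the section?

Z_qwt ≈ 193 Ω

Z_qwt = √(Z_0·R_L) = √(100 × 374) = √37400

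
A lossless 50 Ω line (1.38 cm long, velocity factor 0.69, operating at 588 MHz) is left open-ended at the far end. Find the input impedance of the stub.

Z_in ≈ −j199 Ω

λ = v/f = 0.69·c / 588 MHz = 0.352 m
βl = 2π·l/λ = 2π × 0.0392 = 14.1°
tan(βl) = 0.251
For an open-ended stub, Z_in = −jZ_0·cot(βl) = −jZ_0/tan(βl)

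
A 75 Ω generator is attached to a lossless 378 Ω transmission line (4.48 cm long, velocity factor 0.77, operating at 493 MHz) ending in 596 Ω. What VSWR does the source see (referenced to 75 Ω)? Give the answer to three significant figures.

λ = v/f = 0.77·c / 493 MHz = 0.469 m
βl = 2π·l/λ = 2π × 0.0956 = 34.4°
tan(βl) = 0.685
Z_in = Z_0·(Z_L + jZ_0·tanβl)/(Z_0 + jZ_L·tanβl) = 404 − j178 Ω
Γ_s = (Z_in − Z_s)/(Z_in + Z_s) = (329 − j178)/(479 − j178), |Γ_s| = 0.732
VSWR = (1 + |Γ_s|)/(1 − |Γ_s|)

VSWR ≈ 6.46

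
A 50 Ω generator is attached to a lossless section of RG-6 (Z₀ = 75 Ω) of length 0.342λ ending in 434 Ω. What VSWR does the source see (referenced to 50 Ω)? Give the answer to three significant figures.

VSWR ≈ 5.33

βl = 2π × 0.342 = 123°
tan(βl) = -1.53
Z_in = Z_0·(Z_L + jZ_0·tanβl)/(Z_0 + jZ_L·tanβl) = 18.2 + j46.9 Ω
Γ_s = (Z_in − Z_s)/(Z_in + Z_s) = (-31.8 + j46.9)/(68.2 + j46.9), |Γ_s| = 0.684
VSWR = (1 + |Γ_s|)/(1 − |Γ_s|)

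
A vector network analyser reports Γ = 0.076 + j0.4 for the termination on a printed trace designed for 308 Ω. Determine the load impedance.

Z_L = Z_0·(1 + Γ)/(1 − Γ) = 308·(1.08 + j0.4)/(0.924 − j0.4)

Z_L ≈ 253 + j243 Ω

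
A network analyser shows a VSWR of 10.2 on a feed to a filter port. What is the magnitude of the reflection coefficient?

|Γ| = (S − 1)/(S + 1) = (10.2 − 1)/(10.2 + 1) = 9.2/11.2

|Γ| ≈ 0.821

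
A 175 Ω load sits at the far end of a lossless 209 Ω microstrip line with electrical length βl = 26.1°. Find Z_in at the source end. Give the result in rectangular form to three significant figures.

tan(βl) = tan(26.1°) = 0.49
Z_in = Z_0·(Z_L + jZ_0·tanβl)/(Z_0 + jZ_L·tanβl)
     = 209·(175 + j102)/(209 + j85.7)

Z_in ≈ 186 + j26.2 Ω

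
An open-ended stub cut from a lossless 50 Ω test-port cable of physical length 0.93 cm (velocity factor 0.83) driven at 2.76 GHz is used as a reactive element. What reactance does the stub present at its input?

X_in ≈ -66.1 Ω (capacitive)

λ = v/f = 0.83·c / 2.76 GHz = 0.0902 m
βl = 2π·l/λ = 2π × 0.103 = 37.1°
tan(βl) = 0.757
For an open-ended stub, Z_in = −jZ_0·cot(βl) = −jZ_0/tan(βl)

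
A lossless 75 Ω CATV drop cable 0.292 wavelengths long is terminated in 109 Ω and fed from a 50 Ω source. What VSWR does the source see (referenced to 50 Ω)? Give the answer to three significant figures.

βl = 2π × 0.292 = 105°
tan(βl) = -3.7
Z_in = Z_0·(Z_L + jZ_0·tanβl)/(Z_0 + jZ_L·tanβl) = 53.5 + j10.3 Ω
Γ_s = (Z_in − Z_s)/(Z_in + Z_s) = (3.52 + j10.3)/(104 + j10.3), |Γ_s| = 0.105
VSWR = (1 + |Γ_s|)/(1 − |Γ_s|)

VSWR ≈ 1.23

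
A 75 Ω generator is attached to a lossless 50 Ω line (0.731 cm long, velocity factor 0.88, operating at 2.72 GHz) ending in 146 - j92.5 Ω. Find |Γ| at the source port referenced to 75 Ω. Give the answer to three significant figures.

|Γ| ≈ 0.606

λ = v/f = 0.88·c / 2.72 GHz = 0.0971 m
βl = 2π·l/λ = 2π × 0.0753 = 27.1°
tan(βl) = 0.512
Z_in = Z_0·(Z_L + jZ_0·tanβl)/(Z_0 + jZ_L·tanβl) = 30.6 − j57.8 Ω
Γ_s = (Z_in − Z_s)/(Z_in + Z_s) = (-44.4 − j57.8)/(106 − j57.8), |Γ_s| = 0.606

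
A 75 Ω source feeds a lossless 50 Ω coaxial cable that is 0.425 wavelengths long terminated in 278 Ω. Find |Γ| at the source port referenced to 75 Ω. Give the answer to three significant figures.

|Γ| ≈ 0.648

βl = 2π × 0.425 = 153°
tan(βl) = -0.51
Z_in = Z_0·(Z_L + jZ_0·tanβl)/(Z_0 + jZ_L·tanβl) = 38.8 + j84.4 Ω
Γ_s = (Z_in − Z_s)/(Z_in + Z_s) = (-36.2 + j84.4)/(114 + j84.4), |Γ_s| = 0.648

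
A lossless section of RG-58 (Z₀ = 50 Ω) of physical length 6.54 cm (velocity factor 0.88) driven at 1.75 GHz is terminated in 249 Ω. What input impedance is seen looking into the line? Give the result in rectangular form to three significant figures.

λ = v/f = 0.88·c / 1.75 GHz = 0.151 m
βl = 2π·l/λ = 2π × 0.434 = 156°
tan(βl) = tan(156°) = -0.444
Z_in = Z_0·(Z_L + jZ_0·tanβl)/(Z_0 + jZ_L·tanβl)
     = 50·(249 − j22.2)/(50 − j111)

Z_in ≈ 50.6 + j89.7 Ω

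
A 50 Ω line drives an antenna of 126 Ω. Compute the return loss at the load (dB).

RL ≈ 7.29 dB

Γ = (126 − 50)/(126 + 50) = 0.432
RL = −20·log₁₀|Γ| = −20·log₁₀(0.432)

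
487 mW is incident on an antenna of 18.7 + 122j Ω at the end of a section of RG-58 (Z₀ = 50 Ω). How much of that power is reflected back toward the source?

P_reflected ≈ 394 mW

|Γ| = |(-31.3 + j122)/(68.7 + j122)| = 0.9
|Γ|² = 0.809
P_refl = |Γ|²·P_inc = 394 mW, P_del = (1 − |Γ|²)·P_inc = 92.9 mW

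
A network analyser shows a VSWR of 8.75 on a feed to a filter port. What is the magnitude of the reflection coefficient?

|Γ| = (S − 1)/(S + 1) = (8.75 − 1)/(8.75 + 1) = 7.75/9.75

|Γ| ≈ 0.795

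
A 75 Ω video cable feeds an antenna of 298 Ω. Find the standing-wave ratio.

Γ = (298 − 75)/(298 + 75) = 0.598
VSWR = (1 + 0.598)/(1 − 0.598)

VSWR ≈ 3.97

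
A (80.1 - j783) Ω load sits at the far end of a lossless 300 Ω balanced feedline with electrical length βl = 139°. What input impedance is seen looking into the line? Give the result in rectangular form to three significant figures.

Z_in ≈ 84.5 + j807 Ω

tan(βl) = tan(139°) = -0.869
Z_in = Z_0·(Z_L + jZ_0·tanβl)/(Z_0 + jZ_L·tanβl)
     = 300·(80.1 − j1040)/(-381 − j69.6)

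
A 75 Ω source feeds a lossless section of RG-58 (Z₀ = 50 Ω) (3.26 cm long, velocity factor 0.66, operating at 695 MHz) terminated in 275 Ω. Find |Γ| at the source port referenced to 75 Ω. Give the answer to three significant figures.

λ = v/f = 0.66·c / 695 MHz = 0.285 m
βl = 2π·l/λ = 2π × 0.114 = 41.2°
tan(βl) = 0.875
Z_in = Z_0·(Z_L + jZ_0·tanβl)/(Z_0 + jZ_L·tanβl) = 20.1 − j53 Ω
Γ_s = (Z_in − Z_s)/(Z_in + Z_s) = (-54.9 − j53)/(95.1 − j53), |Γ_s| = 0.701

|Γ| ≈ 0.701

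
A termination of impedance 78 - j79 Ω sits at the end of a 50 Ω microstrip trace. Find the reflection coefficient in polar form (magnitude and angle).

Γ = (Z_L − Z_0)/(Z_L + Z_0) = (28 − j79)/(128 − j79)
|Γ| = 83.8/150 = 0.557

Γ ≈ 0.557 ∠ -38.8°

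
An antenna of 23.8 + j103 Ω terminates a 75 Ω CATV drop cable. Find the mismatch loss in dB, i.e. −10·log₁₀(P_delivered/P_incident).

Γ = (-51.2 + j103)/(98.8 + j103), |Γ| = 0.806
|Γ|² = 0.649, so P_del/P_inc = 1 − |Γ|² = 0.351
ML = −10·log₁₀(1 − |Γ|²)

mismatch loss ≈ 4.55 dB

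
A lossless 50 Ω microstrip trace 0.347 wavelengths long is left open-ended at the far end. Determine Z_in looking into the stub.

βl = 2π × 0.347 = 125°
tan(βl) = -1.43
For an open-ended stub, Z_in = −jZ_0·cot(βl) = −jZ_0/tan(βl)

Z_in ≈ +j34.9 Ω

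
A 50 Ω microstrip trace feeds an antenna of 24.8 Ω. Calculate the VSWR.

VSWR ≈ 2.02

Γ = (24.8 − 50)/(24.8 + 50) = -0.337
VSWR = (1 + 0.337)/(1 − 0.337)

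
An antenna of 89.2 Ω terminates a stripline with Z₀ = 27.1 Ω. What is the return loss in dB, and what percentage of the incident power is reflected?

Γ = (89.2 − 27.1)/(89.2 + 27.1) = 0.534
RL = −20·log₁₀(0.534) = 5.45 dB
P_refl/P_inc = |Γ|² = 0.285

RL ≈ 5.45 dB; 28.5% of incident power reflected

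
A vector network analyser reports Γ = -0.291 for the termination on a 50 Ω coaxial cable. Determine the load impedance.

Z_L = Z_0·(1 + Γ)/(1 − Γ) = 50·(0.709)/(1.29)

Z_L ≈ 27.5 Ω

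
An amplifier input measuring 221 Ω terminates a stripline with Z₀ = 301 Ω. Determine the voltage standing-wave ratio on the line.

For a purely resistive load, VSWR = R_L/Z_0 or Z_0/R_L (whichever > 1) = 301/221

VSWR ≈ 1.36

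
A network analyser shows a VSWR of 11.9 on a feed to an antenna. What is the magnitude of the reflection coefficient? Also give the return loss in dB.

|Γ| = (S − 1)/(S + 1) = (11.9 − 1)/(11.9 + 1) = 10.9/12.9
RL = −20·log₁₀|Γ| = −20·log₁₀(0.845)

|Γ| ≈ 0.845; return loss ≈ 1.46 dB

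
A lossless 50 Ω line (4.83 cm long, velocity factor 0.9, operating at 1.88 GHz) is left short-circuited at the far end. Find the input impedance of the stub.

Z_in ≈ −j83 Ω

λ = v/f = 0.9·c / 1.88 GHz = 0.144 m
βl = 2π·l/λ = 2π × 0.336 = 121°
tan(βl) = -1.66
For a short-circuited stub, Z_in = jZ_0·tan(βl)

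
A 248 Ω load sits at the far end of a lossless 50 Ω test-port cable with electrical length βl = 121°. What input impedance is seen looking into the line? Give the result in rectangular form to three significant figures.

tan(βl) = tan(121°) = -1.66
Z_in = Z_0·(Z_L + jZ_0·tanβl)/(Z_0 + jZ_L·tanβl)
     = 50·(248 − j83.2)/(50 − j413)

Z_in ≈ 13.5 + j28.4 Ω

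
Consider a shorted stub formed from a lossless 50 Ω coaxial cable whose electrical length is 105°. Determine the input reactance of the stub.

tan(βl) = -3.73
For a shorted stub, Z_in = jZ_0·tan(βl)

X_in ≈ -187 Ω (capacitive)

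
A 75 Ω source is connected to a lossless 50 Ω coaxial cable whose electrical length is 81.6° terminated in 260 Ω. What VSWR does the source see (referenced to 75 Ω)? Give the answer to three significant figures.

tan(βl) = 6.77
Z_in = Z_0·(Z_L + jZ_0·tanβl)/(Z_0 + jZ_L·tanβl) = 9.82 − j7.1 Ω
Γ_s = (Z_in − Z_s)/(Z_in + Z_s) = (-65.2 − j7.1)/(84.8 − j7.1), |Γ_s| = 0.77
VSWR = (1 + |Γ_s|)/(1 − |Γ_s|)

VSWR ≈ 7.71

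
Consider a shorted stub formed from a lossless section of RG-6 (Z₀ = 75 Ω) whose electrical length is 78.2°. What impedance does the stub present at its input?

tan(βl) = 4.79
For a shorted stub, Z_in = jZ_0·tan(βl)

Z_in ≈ +j359 Ω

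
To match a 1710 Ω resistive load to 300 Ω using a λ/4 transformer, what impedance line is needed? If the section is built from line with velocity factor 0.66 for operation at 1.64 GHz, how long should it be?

Z_qwt ≈ 716 Ω; length ≈ 3.02 cm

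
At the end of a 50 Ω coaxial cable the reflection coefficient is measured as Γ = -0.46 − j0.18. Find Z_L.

Z_L ≈ 17.5 − j8.32 Ω

Z_L = Z_0·(1 + Γ)/(1 − Γ) = 50·(0.54 − j0.18)/(1.46 + j0.18)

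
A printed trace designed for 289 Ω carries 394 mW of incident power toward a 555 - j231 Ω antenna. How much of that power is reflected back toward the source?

|Γ| = |(266 − j231)/(844 − j231)| = 0.403
|Γ|² = 0.162
P_refl = |Γ|²·P_inc = 63.9 mW, P_del = (1 − |Γ|²)·P_inc = 330 mW

P_reflected ≈ 63.9 mW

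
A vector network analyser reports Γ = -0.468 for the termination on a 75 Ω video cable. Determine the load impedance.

Z_L = Z_0·(1 + Γ)/(1 − Γ) = 75·(0.532)/(1.47)

Z_L ≈ 27.2 Ω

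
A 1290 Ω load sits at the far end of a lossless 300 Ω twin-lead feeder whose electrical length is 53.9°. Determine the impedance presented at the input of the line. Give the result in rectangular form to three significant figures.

Z_in ≈ 104 − j201 Ω

tan(βl) = tan(53.9°) = 1.37
Z_in = Z_0·(Z_L + jZ_0·tanβl)/(Z_0 + jZ_L·tanβl)
     = 300·(1290 + j411)/(300 + j1770)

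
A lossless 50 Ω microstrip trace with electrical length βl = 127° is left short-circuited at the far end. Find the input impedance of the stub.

Z_in ≈ −j66.4 Ω

tan(βl) = -1.33
For a short-circuited stub, Z_in = jZ_0·tan(βl)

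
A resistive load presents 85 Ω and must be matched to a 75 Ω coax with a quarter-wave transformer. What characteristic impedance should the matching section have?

Z_qwt ≈ 79.8 Ω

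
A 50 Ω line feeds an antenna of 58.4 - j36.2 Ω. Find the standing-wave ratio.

VSWR ≈ 1.96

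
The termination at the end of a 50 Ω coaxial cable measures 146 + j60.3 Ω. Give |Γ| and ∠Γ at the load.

Γ = (Z_L − Z_0)/(Z_L + Z_0) = (96 + j60.3)/(196 + j60.3)
|Γ| = 113/205 = 0.553

Γ ≈ 0.553 ∠ 15°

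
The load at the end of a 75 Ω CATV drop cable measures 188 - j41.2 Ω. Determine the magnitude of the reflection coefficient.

|Γ| ≈ 0.452

Γ = (Z_L − Z_0)/(Z_L + Z_0) = (113 − j41.2)/(263 − j41.2)
|Γ| = 120/266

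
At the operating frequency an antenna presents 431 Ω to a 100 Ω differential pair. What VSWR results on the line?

VSWR ≈ 4.31

Γ = (431 − 100)/(431 + 100) = 0.623
VSWR = (1 + 0.623)/(1 − 0.623)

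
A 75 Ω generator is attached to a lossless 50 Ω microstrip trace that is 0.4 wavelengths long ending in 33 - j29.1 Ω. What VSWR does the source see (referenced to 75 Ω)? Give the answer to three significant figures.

VSWR ≈ 1.65

βl = 2π × 0.4 = 144°
tan(βl) = -0.727
Z_in = Z_0·(Z_L + jZ_0·tanβl)/(Z_0 + jZ_L·tanβl) = 89.5 − j39 Ω
Γ_s = (Z_in − Z_s)/(Z_in + Z_s) = (14.5 − j39)/(165 − j39), |Γ_s| = 0.246
VSWR = (1 + |Γ_s|)/(1 − |Γ_s|)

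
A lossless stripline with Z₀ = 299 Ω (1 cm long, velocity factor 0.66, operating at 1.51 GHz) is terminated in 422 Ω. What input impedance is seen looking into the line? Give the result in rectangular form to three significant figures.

λ = v/f = 0.66·c / 1.51 GHz = 0.131 m
βl = 2π·l/λ = 2π × 0.0763 = 27.5°
tan(βl) = tan(27.5°) = 0.52
Z_in = Z_0·(Z_L + jZ_0·tanβl)/(Z_0 + jZ_L·tanβl)
     = 299·(422 + j155)/(299 + j219)

Z_in ≈ 349 − j100 Ω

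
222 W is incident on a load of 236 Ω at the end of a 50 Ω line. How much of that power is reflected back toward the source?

Γ = (236 − 50)/(236 + 50) = 0.65
|Γ|² = 0.423
P_refl = |Γ|²·P_inc = 93.9 W, P_del = (1 − |Γ|²)·P_inc = 128 W

P_reflected ≈ 93.9 W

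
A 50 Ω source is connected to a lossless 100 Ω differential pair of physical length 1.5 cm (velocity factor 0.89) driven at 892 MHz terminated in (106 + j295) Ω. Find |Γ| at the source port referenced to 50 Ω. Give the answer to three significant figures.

λ = v/f = 0.89·c / 892 MHz = 0.299 m
βl = 2π·l/λ = 2π × 0.0501 = 18°
tan(βl) = 0.326
Z_in = Z_0·(Z_L + jZ_0·tanβl)/(Z_0 + jZ_L·tanβl) = 971 − j197 Ω
Γ_s = (Z_in − Z_s)/(Z_in + Z_s) = (921 − j197)/(1020 − j197), |Γ_s| = 0.906

|Γ| ≈ 0.906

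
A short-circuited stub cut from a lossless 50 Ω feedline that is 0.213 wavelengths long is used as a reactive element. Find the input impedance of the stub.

βl = 2π × 0.213 = 76.7°
tan(βl) = 4.22
For a short-circuited stub, Z_in = jZ_0·tan(βl)

Z_in ≈ +j211 Ω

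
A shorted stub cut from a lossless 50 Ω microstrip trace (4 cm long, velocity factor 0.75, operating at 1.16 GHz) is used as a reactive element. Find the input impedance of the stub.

Z_in ≈ +j177 Ω

λ = v/f = 0.75·c / 1.16 GHz = 0.194 m
βl = 2π·l/λ = 2π × 0.206 = 74.2°
tan(βl) = 3.54
For a shorted stub, Z_in = jZ_0·tan(βl)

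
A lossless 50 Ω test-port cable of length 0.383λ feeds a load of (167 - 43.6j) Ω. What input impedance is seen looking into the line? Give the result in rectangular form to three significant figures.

Z_in ≈ 33.1 + j53 Ω

βl = 2π × 0.383 = 138°
tan(βl) = tan(138°) = -0.904
Z_in = Z_0·(Z_L + jZ_0·tanβl)/(Z_0 + jZ_L·tanβl)
     = 50·(167 − j88.8)/(10.6 − j151)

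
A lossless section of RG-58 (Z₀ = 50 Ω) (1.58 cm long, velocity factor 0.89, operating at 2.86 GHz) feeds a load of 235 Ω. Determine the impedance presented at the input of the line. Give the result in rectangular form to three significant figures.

λ = v/f = 0.89·c / 2.86 GHz = 0.0934 m
βl = 2π·l/λ = 2π × 0.169 = 60.9°
tan(βl) = tan(60.9°) = 1.8
Z_in = Z_0·(Z_L + jZ_0·tanβl)/(Z_0 + jZ_L·tanβl)
     = 50·(235 + j89.9)/(50 + j423)

Z_in ≈ 13.7 − j26.2 Ω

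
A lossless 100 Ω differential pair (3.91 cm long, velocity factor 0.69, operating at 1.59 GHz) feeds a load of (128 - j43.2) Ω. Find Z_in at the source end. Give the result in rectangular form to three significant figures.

λ = v/f = 0.69·c / 1.59 GHz = 0.13 m
βl = 2π·l/λ = 2π × 0.3 = 108°
tan(βl) = tan(108°) = -3.06
Z_in = Z_0·(Z_L + jZ_0·tanβl)/(Z_0 + jZ_L·tanβl)
     = 100·(128 − j349)/(-32 − j391)

Z_in ≈ 85.9 + j39.8 Ω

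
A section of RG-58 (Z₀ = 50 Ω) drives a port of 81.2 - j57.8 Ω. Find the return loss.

RL ≈ 6.78 dB

Γ = (31.2 − j57.8)/(131.2 − j57.8), |Γ| = 0.458
RL = −20·log₁₀|Γ| = −20·log₁₀(0.458)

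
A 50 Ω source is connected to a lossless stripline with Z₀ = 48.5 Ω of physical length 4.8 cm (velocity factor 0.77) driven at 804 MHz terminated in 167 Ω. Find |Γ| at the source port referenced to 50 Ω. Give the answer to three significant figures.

|Γ| ≈ 0.555

λ = v/f = 0.77·c / 804 MHz = 0.287 m
βl = 2π·l/λ = 2π × 0.167 = 60.1°
tan(βl) = 1.74
Z_in = Z_0·(Z_L + jZ_0·tanβl)/(Z_0 + jZ_L·tanβl) = 18.2 − j24.8 Ω
Γ_s = (Z_in − Z_s)/(Z_in + Z_s) = (-31.8 − j24.8)/(68.2 − j24.8), |Γ_s| = 0.555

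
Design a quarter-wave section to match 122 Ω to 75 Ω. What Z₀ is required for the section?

Z_qwt ≈ 95.7 Ω

Z_qwt = √(Z_0·R_L) = √(75 × 122) = √9150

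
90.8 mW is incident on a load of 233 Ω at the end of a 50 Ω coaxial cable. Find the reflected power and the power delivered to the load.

P_reflected ≈ 38 mW; P_delivered ≈ 52.8 mW

Γ = (233 − 50)/(233 + 50) = 0.647
|Γ|² = 0.418
P_refl = |Γ|²·P_inc = 38 mW, P_del = (1 − |Γ|²)·P_inc = 52.8 mW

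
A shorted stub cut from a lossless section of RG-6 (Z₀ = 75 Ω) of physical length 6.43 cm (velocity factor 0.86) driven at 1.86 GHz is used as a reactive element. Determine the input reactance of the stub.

λ = v/f = 0.86·c / 1.86 GHz = 0.139 m
βl = 2π·l/λ = 2π × 0.464 = 167°
tan(βl) = -0.233
For a shorted stub, Z_in = jZ_0·tan(βl)

X_in ≈ -17.5 Ω (capacitive)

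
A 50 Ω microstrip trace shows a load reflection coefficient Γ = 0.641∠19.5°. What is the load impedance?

Z_L = Z_0·(1 + Γ)/(1 − Γ) = 50·(1.6 + j0.214)/(0.396 − j0.214)

Z_L ≈ 146 + j106 Ω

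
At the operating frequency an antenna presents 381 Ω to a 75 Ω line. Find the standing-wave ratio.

VSWR ≈ 5.08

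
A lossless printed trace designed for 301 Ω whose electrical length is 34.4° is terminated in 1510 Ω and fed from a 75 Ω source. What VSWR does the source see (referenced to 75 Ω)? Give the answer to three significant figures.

VSWR ≈ 14.3

tan(βl) = 0.685
Z_in = Z_0·(Z_L + jZ_0·tanβl)/(Z_0 + jZ_L·tanβl) = 173 − j389 Ω
Γ_s = (Z_in − Z_s)/(Z_in + Z_s) = (98.3 − j389)/(248 − j389), |Γ_s| = 0.869
VSWR = (1 + |Γ_s|)/(1 − |Γ_s|)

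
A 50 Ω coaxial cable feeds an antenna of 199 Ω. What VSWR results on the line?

VSWR ≈ 3.98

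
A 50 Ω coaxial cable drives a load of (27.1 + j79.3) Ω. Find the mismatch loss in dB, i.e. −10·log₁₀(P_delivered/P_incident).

mismatch loss ≈ 3.54 dB

Γ = (-22.9 + j79.3)/(77.1 + j79.3), |Γ| = 0.746
|Γ|² = 0.557, so P_del/P_inc = 1 − |Γ|² = 0.443
ML = −10·log₁₀(1 − |Γ|²)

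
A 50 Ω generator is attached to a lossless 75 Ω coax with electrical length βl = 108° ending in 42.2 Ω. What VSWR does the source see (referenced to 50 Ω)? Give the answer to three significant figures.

VSWR ≈ 2.55

tan(βl) = -3.08
Z_in = Z_0·(Z_L + jZ_0·tanβl)/(Z_0 + jZ_L·tanβl) = 111 − j39.4 Ω
Γ_s = (Z_in − Z_s)/(Z_in + Z_s) = (60.5 − j39.4)/(161 − j39.4), |Γ_s| = 0.437
VSWR = (1 + |Γ_s|)/(1 − |Γ_s|)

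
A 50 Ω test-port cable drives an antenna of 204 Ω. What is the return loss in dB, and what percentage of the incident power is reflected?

Γ = (204 − 50)/(204 + 50) = 0.606
RL = −20·log₁₀(0.606) = 4.35 dB
P_refl/P_inc = |Γ|² = 0.368

RL ≈ 4.35 dB; 36.8% of incident power reflected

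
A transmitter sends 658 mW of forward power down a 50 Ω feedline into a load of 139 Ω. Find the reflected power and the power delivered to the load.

P_reflected ≈ 146 mW; P_delivered ≈ 512 mW

Γ = (139 − 50)/(139 + 50) = 0.471
|Γ|² = 0.222
P_refl = |Γ|²·P_inc = 146 mW, P_del = (1 − |Γ|²)·P_inc = 512 mW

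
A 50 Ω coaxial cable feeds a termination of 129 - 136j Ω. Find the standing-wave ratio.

Γ = (Z_L − Z_0)/(Z_L + Z_0) = (79 − j136)/(179 − j136)
|Γ| = 157/225 = 0.7
VSWR = (1 + |Γ|)/(1 − |Γ|) = 1.7/0.3

VSWR ≈ 5.66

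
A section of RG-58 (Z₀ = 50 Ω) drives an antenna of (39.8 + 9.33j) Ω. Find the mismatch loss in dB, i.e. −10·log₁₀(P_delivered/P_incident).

mismatch loss ≈ 0.103 dB

Γ = (-10.2 + j9.33)/(89.8 + j9.33), |Γ| = 0.153
|Γ|² = 0.0234, so P_del/P_inc = 1 − |Γ|² = 0.977
ML = −10·log₁₀(1 − |Γ|²)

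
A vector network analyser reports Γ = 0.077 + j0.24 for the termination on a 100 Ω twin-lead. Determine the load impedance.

Z_L = Z_0·(1 + Γ)/(1 − Γ) = 100·(1.08 + j0.24)/(0.923 − j0.24)

Z_L ≈ 103 + j52.8 Ω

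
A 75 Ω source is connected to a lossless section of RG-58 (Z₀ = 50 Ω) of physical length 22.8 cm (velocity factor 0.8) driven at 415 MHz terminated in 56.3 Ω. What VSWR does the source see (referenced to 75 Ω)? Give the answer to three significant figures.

λ = v/f = 0.8·c / 415 MHz = 0.578 m
βl = 2π·l/λ = 2π × 0.394 = 142°
tan(βl) = -0.783
Z_in = Z_0·(Z_L + jZ_0·tanβl)/(Z_0 + jZ_L·tanβl) = 51.1 + j5.9 Ω
Γ_s = (Z_in − Z_s)/(Z_in + Z_s) = (-23.9 + j5.9)/(126 + j5.9), |Γ_s| = 0.195
VSWR = (1 + |Γ_s|)/(1 − |Γ_s|)

VSWR ≈ 1.48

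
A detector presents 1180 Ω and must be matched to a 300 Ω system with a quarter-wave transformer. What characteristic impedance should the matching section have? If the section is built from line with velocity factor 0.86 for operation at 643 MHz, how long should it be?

Z_qwt = √(Z_0·R_L) = √(300 × 1180) = √354000
λ = 0.86·c/f = 0.401 m, so l = λ/4 = 0.1 m

Z_qwt ≈ 595 Ω; length ≈ 10 cm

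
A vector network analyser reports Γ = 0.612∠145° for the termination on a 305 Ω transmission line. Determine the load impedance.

Z_L = Z_0·(1 + Γ)/(1 − Γ) = 305·(0.499 + j0.351)/(1.5 − j0.351)

Z_L ≈ 80.2 + j90.1 Ω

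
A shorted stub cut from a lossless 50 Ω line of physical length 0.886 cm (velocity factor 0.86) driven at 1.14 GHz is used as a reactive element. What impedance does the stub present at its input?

Z_in ≈ +j12.6 Ω

λ = v/f = 0.86·c / 1.14 GHz = 0.226 m
βl = 2π·l/λ = 2π × 0.0391 = 14.1°
tan(βl) = 0.251
For a shorted stub, Z_in = jZ_0·tan(βl)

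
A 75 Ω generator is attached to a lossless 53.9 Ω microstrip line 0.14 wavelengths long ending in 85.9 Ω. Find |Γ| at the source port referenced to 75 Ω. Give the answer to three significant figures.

|Γ| ≈ 0.303

βl = 2π × 0.14 = 50.4°
tan(βl) = 1.21
Z_in = Z_0·(Z_L + jZ_0·tanβl)/(Z_0 + jZ_L·tanβl) = 44.9 − j21.3 Ω
Γ_s = (Z_in − Z_s)/(Z_in + Z_s) = (-30.1 − j21.3)/(120 − j21.3), |Γ_s| = 0.303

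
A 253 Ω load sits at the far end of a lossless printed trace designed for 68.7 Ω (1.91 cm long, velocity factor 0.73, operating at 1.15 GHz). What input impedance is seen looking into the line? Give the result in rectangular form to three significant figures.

λ = v/f = 0.73·c / 1.15 GHz = 0.19 m
βl = 2π·l/λ = 2π × 0.1 = 36.1°
tan(βl) = tan(36.1°) = 0.729
Z_in = Z_0·(Z_L + jZ_0·tanβl)/(Z_0 + jZ_L·tanβl)
     = 68.7·(253 + j50.1)/(68.7 + j185)

Z_in ≈ 47.2 − j76.6 Ω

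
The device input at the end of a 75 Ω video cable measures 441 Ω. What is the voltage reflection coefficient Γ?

Γ = 0.709

Γ = (Z_L − Z_0)/(Z_L + Z_0) = (441 − 75)/(441 + 75) = 366/516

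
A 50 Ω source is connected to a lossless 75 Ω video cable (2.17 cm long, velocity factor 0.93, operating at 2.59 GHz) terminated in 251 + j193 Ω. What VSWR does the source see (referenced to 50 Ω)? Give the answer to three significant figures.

λ = v/f = 0.93·c / 2.59 GHz = 0.108 m
βl = 2π·l/λ = 2π × 0.201 = 72.5°
tan(βl) = 3.18
Z_in = Z_0·(Z_L + jZ_0·tanβl)/(Z_0 + jZ_L·tanβl) = 16.9 − j35 Ω
Γ_s = (Z_in − Z_s)/(Z_in + Z_s) = (-33.1 − j35)/(66.9 − j35), |Γ_s| = 0.638
VSWR = (1 + |Γ_s|)/(1 − |Γ_s|)

VSWR ≈ 4.52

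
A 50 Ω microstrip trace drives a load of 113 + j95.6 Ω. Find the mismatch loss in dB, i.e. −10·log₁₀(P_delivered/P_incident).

Γ = (63 + j95.6)/(163 + j95.6), |Γ| = 0.606
|Γ|² = 0.367, so P_del/P_inc = 1 − |Γ|² = 0.633
ML = −10·log₁₀(1 − |Γ|²)

mismatch loss ≈ 1.99 dB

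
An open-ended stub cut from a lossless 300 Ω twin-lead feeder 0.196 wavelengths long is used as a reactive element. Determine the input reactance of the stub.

βl = 2π × 0.196 = 70.6°
tan(βl) = 2.83
For an open-ended stub, Z_in = −jZ_0·cot(βl) = −jZ_0/tan(βl)

X_in ≈ -106 Ω (capacitive)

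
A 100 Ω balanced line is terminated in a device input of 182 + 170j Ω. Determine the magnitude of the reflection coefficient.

Γ = (Z_L − Z_0)/(Z_L + Z_0) = (82 + j170)/(282 + j170)
|Γ| = 189/329

|Γ| ≈ 0.573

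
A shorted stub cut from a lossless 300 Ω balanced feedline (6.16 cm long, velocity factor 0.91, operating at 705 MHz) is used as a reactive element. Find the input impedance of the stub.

Z_in ≈ +j467 Ω

λ = v/f = 0.91·c / 705 MHz = 0.387 m
βl = 2π·l/λ = 2π × 0.159 = 57.3°
tan(βl) = 1.56
For a shorted stub, Z_in = jZ_0·tan(βl)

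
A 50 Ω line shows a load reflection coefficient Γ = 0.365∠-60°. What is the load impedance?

Z_L ≈ 56.4 − j41.1 Ω

Z_L = Z_0·(1 + Γ)/(1 − Γ) = 50·(1.18 − j0.316)/(0.818 + j0.316)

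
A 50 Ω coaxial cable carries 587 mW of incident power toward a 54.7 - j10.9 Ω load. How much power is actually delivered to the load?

P_delivered ≈ 580 mW

|Γ| = |(4.7 − j10.9)/(104.7 − j10.9)| = 0.113
|Γ|² = 0.0127
P_refl = |Γ|²·P_inc = 7.46 mW, P_del = (1 − |Γ|²)·P_inc = 580 mW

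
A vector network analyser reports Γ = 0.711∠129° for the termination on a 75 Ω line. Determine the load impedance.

Z_L = Z_0·(1 + Γ)/(1 − Γ) = 75·(0.553 + j0.553)/(1.45 − j0.553)

Z_L ≈ 15.4 + j34.5 Ω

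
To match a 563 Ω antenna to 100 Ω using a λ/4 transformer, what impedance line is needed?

Z_qwt ≈ 237 Ω

Z_qwt = √(Z_0·R_L) = √(100 × 563) = √56300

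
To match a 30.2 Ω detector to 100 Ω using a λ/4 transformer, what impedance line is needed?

Z_qwt = √(Z_0·R_L) = √(100 × 30.2) = √3020

Z_qwt ≈ 55 Ω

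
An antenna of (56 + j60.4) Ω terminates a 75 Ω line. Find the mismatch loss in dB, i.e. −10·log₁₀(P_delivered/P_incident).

Γ = (-19 + j60.4)/(131 + j60.4), |Γ| = 0.439
|Γ|² = 0.193, so P_del/P_inc = 1 − |Γ|² = 0.807
ML = −10·log₁₀(1 − |Γ|²)

mismatch loss ≈ 0.929 dB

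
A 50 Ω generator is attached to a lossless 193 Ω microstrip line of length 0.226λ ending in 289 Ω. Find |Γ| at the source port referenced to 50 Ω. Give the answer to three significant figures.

βl = 2π × 0.226 = 81.4°
tan(βl) = 6.58
Z_in = Z_0·(Z_L + jZ_0·tanβl)/(Z_0 + jZ_L·tanβl) = 131 − j16.1 Ω
Γ_s = (Z_in − Z_s)/(Z_in + Z_s) = (80.5 − j16.1)/(181 − j16.1), |Γ_s| = 0.453

|Γ| ≈ 0.453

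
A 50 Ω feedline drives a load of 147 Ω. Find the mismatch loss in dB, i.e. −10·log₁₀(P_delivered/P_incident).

mismatch loss ≈ 1.21 dB

Γ = (147 − 50)/(147 + 50) = 0.492
|Γ|² = 0.242, so P_del/P_inc = 1 − |Γ|² = 0.758
ML = −10·log₁₀(1 − |Γ|²)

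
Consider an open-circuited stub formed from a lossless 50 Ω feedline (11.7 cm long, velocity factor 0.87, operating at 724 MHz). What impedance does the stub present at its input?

Z_in ≈ +j25.3 Ω

λ = v/f = 0.87·c / 724 MHz = 0.36 m
βl = 2π·l/λ = 2π × 0.325 = 117°
tan(βl) = -1.98
For an open-circuited stub, Z_in = −jZ_0·cot(βl) = −jZ_0/tan(βl)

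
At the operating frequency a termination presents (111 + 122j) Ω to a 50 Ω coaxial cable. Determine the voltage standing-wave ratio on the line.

Γ = (Z_L − Z_0)/(Z_L + Z_0) = (61 + j122)/(161 + j122)
|Γ| = 136/202 = 0.675
VSWR = (1 + |Γ|)/(1 − |Γ|) = 1.68/0.325

VSWR ≈ 5.16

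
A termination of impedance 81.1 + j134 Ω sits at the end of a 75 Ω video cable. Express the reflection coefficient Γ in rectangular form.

Γ ≈ 0.447 + j0.475

Γ = (Z_L − Z_0)/(Z_L + Z_0) = (6.1 + j134)/(156.1 + j134)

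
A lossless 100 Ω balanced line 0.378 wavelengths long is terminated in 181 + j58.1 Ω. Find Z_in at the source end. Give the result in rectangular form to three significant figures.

Z_in ≈ 63.8 + j46.8 Ω

βl = 2π × 0.378 = 136°
tan(βl) = tan(136°) = -0.963
Z_in = Z_0·(Z_L + jZ_0·tanβl)/(Z_0 + jZ_L·tanβl)
     = 100·(181 − j38.2)/(156 − j174)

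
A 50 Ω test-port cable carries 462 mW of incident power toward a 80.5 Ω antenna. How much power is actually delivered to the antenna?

Γ = (80.5 − 50)/(80.5 + 50) = 0.234
|Γ|² = 0.0546
P_refl = |Γ|²·P_inc = 25.2 mW, P_del = (1 − |Γ|²)·P_inc = 437 mW

P_delivered ≈ 437 mW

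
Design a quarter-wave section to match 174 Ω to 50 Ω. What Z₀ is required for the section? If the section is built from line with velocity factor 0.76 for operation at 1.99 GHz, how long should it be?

Z_qwt ≈ 93.3 Ω; length ≈ 2.86 cm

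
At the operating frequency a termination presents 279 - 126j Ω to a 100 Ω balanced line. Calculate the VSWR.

Γ = (Z_L − Z_0)/(Z_L + Z_0) = (179 − j126)/(379 − j126)
|Γ| = 219/399 = 0.548
VSWR = (1 + |Γ|)/(1 − |Γ|) = 1.55/0.452

VSWR ≈ 3.43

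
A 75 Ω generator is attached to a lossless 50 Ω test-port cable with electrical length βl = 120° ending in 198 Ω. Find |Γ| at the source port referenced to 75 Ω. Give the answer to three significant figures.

tan(βl) = -1.73
Z_in = Z_0·(Z_L + jZ_0·tanβl)/(Z_0 + jZ_L·tanβl) = 16.5 + j26.5 Ω
Γ_s = (Z_in − Z_s)/(Z_in + Z_s) = (-58.5 + j26.5)/(91.5 + j26.5), |Γ_s| = 0.674

|Γ| ≈ 0.674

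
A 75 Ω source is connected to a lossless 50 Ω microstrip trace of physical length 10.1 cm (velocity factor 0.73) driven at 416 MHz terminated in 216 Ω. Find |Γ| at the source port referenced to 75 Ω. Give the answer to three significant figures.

λ = v/f = 0.73·c / 416 MHz = 0.526 m
βl = 2π·l/λ = 2π × 0.192 = 69.1°
tan(βl) = 2.61
Z_in = Z_0·(Z_L + jZ_0·tanβl)/(Z_0 + jZ_L·tanβl) = 13.2 − j18 Ω
Γ_s = (Z_in − Z_s)/(Z_in + Z_s) = (-61.8 − j18)/(88.2 − j18), |Γ_s| = 0.716

|Γ| ≈ 0.716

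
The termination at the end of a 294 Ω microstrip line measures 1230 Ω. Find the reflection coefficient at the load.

Γ = (Z_L − Z_0)/(Z_L + Z_0) = (1230 − 294)/(1230 + 294) = 936/1524

Γ = 0.614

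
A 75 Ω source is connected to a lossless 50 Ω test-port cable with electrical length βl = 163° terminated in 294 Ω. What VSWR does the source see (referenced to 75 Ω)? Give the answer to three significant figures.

VSWR ≈ 4.35

tan(βl) = -0.306
Z_in = Z_0·(Z_L + jZ_0·tanβl)/(Z_0 + jZ_L·tanβl) = 76 + j121 Ω
Γ_s = (Z_in − Z_s)/(Z_in + Z_s) = (0.969 + j121)/(151 + j121), |Γ_s| = 0.626
VSWR = (1 + |Γ_s|)/(1 − |Γ_s|)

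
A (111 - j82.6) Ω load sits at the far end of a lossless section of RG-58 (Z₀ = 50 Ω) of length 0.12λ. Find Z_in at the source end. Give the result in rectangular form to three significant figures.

βl = 2π × 0.12 = 43.2°
tan(βl) = tan(43.2°) = 0.939
Z_in = Z_0·(Z_L + jZ_0·tanβl)/(Z_0 + jZ_L·tanβl)
     = 50·(111 − j35.6)/(128 + j104)

Z_in ≈ 19.2 − j29.7 Ω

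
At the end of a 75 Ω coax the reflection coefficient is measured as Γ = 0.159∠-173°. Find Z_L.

Z_L ≈ 54.5 − j2.17 Ω

Z_L = Z_0·(1 + Γ)/(1 − Γ) = 75·(0.842 − j0.0194)/(1.16 + j0.0194)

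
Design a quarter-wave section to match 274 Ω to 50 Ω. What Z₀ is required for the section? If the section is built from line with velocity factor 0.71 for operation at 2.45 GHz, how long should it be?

Z_qwt ≈ 117 Ω; length ≈ 2.17 cm

Z_qwt = √(Z_0·R_L) = √(50 × 274) = √13700
λ = 0.71·c/f = 0.0869 m, so l = λ/4 = 0.0217 m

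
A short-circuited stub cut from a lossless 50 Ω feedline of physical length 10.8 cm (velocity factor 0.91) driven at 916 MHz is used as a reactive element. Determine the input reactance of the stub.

X_in ≈ -58.6 Ω (capacitive)

λ = v/f = 0.91·c / 916 MHz = 0.298 m
βl = 2π·l/λ = 2π × 0.362 = 130°
tan(βl) = -1.17
For a short-circuited stub, Z_in = jZ_0·tan(βl)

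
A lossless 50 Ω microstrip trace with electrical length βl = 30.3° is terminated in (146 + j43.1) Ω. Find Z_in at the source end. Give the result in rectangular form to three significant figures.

tan(βl) = tan(30.3°) = 0.584
Z_in = Z_0·(Z_L + jZ_0·tanβl)/(Z_0 + jZ_L·tanβl)
     = 50·(146 + j72.3)/(24.8 + j85.3)

Z_in ≈ 62 − j67.5 Ω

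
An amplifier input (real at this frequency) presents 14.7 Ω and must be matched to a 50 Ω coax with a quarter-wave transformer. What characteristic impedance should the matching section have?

Z_qwt ≈ 27.1 Ω

Z_qwt = √(Z_0·R_L) = √(50 × 14.7) = √735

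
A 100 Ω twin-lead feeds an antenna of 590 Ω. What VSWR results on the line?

VSWR ≈ 5.9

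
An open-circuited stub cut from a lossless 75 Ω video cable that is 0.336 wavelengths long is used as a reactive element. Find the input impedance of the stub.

βl = 2π × 0.336 = 121°
tan(βl) = -1.67
For an open-circuited stub, Z_in = −jZ_0·cot(βl) = −jZ_0/tan(βl)

Z_in ≈ +j45 Ω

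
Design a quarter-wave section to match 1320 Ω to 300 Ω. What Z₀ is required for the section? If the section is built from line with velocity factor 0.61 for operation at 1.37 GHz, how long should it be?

Z_qwt ≈ 629 Ω; length ≈ 3.34 cm

Z_qwt = √(Z_0·R_L) = √(300 × 1320) = √396000
λ = 0.61·c/f = 0.134 m, so l = λ/4 = 0.0334 m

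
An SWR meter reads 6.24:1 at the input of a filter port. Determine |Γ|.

|Γ| = (S − 1)/(S + 1) = (6.24 − 1)/(6.24 + 1) = 5.24/7.24

|Γ| ≈ 0.724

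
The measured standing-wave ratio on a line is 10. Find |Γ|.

|Γ| ≈ 0.818

|Γ| = (S − 1)/(S + 1) = (10 − 1)/(10 + 1) = 9/11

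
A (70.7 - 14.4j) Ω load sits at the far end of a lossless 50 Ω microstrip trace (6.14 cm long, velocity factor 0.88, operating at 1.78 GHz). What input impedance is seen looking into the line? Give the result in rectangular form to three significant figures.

Z_in ≈ 68.5 + j16.6 Ω

λ = v/f = 0.88·c / 1.78 GHz = 0.148 m
βl = 2π·l/λ = 2π × 0.414 = 149°
tan(βl) = tan(149°) = -0.6
Z_in = Z_0·(Z_L + jZ_0·tanβl)/(Z_0 + jZ_L·tanβl)
     = 50·(70.7 − j44.4)/(41.4 − j42.4)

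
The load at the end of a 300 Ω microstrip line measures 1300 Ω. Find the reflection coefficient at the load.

Γ = (Z_L − Z_0)/(Z_L + Z_0) = (1300 − 300)/(1300 + 300) = 1000/1600

Γ = 0.625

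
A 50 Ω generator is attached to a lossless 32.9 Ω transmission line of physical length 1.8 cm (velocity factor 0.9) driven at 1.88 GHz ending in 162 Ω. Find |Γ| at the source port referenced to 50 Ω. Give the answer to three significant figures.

|Γ| ≈ 0.688

λ = v/f = 0.9·c / 1.88 GHz = 0.144 m
βl = 2π·l/λ = 2π × 0.125 = 45.1°
tan(βl) = 1
Z_in = Z_0·(Z_L + jZ_0·tanβl)/(Z_0 + jZ_L·tanβl) = 12.8 − j30.2 Ω
Γ_s = (Z_in − Z_s)/(Z_in + Z_s) = (-37.2 − j30.2)/(62.8 − j30.2), |Γ_s| = 0.688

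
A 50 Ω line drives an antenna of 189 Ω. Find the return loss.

Γ = (189 − 50)/(189 + 50) = 0.582
RL = −20·log₁₀|Γ| = −20·log₁₀(0.582)

RL ≈ 4.71 dB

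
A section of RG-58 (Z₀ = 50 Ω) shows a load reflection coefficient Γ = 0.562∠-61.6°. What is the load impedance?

Z_L ≈ 43.8 − j63.3 Ω

Z_L = Z_0·(1 + Γ)/(1 − Γ) = 50·(1.27 − j0.494)/(0.733 + j0.494)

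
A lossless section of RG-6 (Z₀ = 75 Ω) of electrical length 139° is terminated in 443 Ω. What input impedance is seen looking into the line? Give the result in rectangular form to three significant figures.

tan(βl) = tan(139°) = -0.869
Z_in = Z_0·(Z_L + jZ_0·tanβl)/(Z_0 + jZ_L·tanβl)
     = 75·(443 − j65.2)/(75 − j385)

Z_in ≈ 28.4 + j80.7 Ω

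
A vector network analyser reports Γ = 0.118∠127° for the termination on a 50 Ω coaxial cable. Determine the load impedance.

Z_L = Z_0·(1 + Γ)/(1 − Γ) = 50·(0.929 + j0.0942)/(1.07 − j0.0942)

Z_L ≈ 42.7 + j8.15 Ω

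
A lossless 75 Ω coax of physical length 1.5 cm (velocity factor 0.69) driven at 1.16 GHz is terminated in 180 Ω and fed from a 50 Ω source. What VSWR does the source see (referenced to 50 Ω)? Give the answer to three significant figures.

VSWR ≈ 3.14

λ = v/f = 0.69·c / 1.16 GHz = 0.178 m
βl = 2π·l/λ = 2π × 0.0841 = 30.3°
tan(βl) = 0.583
Z_in = Z_0·(Z_L + jZ_0·tanβl)/(Z_0 + jZ_L·tanβl) = 81.5 − j70.4 Ω
Γ_s = (Z_in − Z_s)/(Z_in + Z_s) = (31.5 − j70.4)/(131 − j70.4), |Γ_s| = 0.517
VSWR = (1 + |Γ_s|)/(1 − |Γ_s|)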